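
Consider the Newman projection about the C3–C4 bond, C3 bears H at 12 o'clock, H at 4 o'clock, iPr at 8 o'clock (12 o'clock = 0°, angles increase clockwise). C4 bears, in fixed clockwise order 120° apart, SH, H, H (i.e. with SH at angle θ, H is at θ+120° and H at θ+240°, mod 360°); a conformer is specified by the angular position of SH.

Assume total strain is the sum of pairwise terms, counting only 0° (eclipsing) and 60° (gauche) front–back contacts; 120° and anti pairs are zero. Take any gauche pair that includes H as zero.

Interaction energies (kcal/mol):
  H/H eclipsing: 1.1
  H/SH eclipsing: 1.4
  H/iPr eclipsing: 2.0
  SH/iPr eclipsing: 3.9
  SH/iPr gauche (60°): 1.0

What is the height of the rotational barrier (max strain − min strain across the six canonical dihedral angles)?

6.1 kcal/mol

SH at 0° (eclipsed): H–SH eclipsed, H–H eclipsed, iPr–H eclipsed; 1.4 + 1.1 + 2.0 = 4.5 kcal/mol.
SH at 60° (staggered): no non-H gauche contacts → 0.0 kcal/mol.
SH at 120° (eclipsed): H–H eclipsed, H–SH eclipsed, iPr–H eclipsed; 1.1 + 1.4 + 2.0 = 4.5 kcal/mol.
SH at 180° (staggered): iPr–SH gauche; 1.0 = 1.0 kcal/mol.
SH at 240° (eclipsed): H–H eclipsed, H–H eclipsed, iPr–SH eclipsed; 1.1 + 1.1 + 3.9 = 6.1 kcal/mol.
SH at 300° (staggered): iPr–SH gauche; 1.0 = 1.0 kcal/mol.
Max at 240° (6.1 kcal/mol), min at 60° (0.0 kcal/mol); barrier = 6.1 kcal/mol.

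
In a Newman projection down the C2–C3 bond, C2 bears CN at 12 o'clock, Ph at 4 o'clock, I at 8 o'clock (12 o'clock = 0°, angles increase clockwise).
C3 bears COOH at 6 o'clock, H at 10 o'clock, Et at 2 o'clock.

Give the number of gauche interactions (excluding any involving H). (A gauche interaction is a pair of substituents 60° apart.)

4

Non-H gauche pairs: CN(0°)/Et(60°); Ph(120°)/COOH(180°); Ph(120°)/Et(60°); I(240°)/COOH(180°) — 4 interactions.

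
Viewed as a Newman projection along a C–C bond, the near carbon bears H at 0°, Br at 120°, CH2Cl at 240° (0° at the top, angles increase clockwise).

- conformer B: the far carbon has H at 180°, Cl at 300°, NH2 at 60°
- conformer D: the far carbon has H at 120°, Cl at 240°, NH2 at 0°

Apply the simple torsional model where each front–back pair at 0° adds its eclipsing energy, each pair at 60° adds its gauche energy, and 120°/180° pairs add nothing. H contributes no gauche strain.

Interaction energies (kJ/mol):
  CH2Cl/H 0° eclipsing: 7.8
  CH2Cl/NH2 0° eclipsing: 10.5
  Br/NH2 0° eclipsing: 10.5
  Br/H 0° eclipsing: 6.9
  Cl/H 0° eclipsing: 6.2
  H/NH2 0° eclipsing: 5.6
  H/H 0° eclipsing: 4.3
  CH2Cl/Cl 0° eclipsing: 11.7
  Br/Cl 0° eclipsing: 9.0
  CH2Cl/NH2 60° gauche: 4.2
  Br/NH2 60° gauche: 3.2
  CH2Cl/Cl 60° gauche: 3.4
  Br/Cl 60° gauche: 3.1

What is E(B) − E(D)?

-17.6 kJ/mol

B (staggered): Br–NH2 gauche, CH2Cl–Cl gauche; 3.2 + 3.4 = 6.6 kJ/mol.
D (eclipsed): H–NH2 eclipsed, Br–H eclipsed, CH2Cl–Cl eclipsed; 5.6 + 6.9 + 11.7 = 24.2 kJ/mol.
E(B) − E(D) = 6.6 − 24.2 = -17.6 kJ/mol.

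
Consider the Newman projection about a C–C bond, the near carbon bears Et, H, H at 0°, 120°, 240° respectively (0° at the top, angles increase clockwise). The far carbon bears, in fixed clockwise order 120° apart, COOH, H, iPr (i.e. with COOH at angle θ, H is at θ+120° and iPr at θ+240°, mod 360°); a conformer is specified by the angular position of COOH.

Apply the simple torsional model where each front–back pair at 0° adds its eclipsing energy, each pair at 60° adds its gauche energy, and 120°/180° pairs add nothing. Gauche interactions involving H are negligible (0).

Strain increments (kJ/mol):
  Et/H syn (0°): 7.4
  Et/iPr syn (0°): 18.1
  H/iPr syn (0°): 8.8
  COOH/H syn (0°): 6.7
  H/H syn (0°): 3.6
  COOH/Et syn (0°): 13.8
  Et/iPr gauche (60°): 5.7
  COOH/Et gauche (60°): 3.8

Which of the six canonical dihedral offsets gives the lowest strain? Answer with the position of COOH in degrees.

300°

COOH at 0° is eclipsed. Et at 0° is eclipsed with COOH at 0° (13.8); H at 120° is eclipsed with H at 120° (3.6); H at 240° is eclipsed with iPr at 240° (8.8). Total 26.2 kJ/mol.
COOH at 60° is staggered. Et at 0° is gauche with COOH at 60° (3.8); Et at 0° is gauche with iPr at 300° (5.7). Total 9.5 kJ/mol.
COOH at 120° is eclipsed. Et at 0° is eclipsed with iPr at 0° (18.1); H at 120° is eclipsed with COOH at 120° (6.7); H at 240° is eclipsed with H at 240° (3.6). Total 28.4 kJ/mol.
COOH at 180° is staggered. Et at 0° is gauche with iPr at 60° (5.7). Total 5.7 kJ/mol.
COOH at 240° is eclipsed. Et at 0° is eclipsed with H at 0° (7.4); H at 120° is eclipsed with iPr at 120° (8.8); H at 240° is eclipsed with COOH at 240° (6.7). Total 22.9 kJ/mol.
COOH at 300° is staggered. Et at 0° is gauche with COOH at 300° (3.8). Total 3.8 kJ/mol.
The minimum (3.8 kJ/mol) occurs with COOH at 300°.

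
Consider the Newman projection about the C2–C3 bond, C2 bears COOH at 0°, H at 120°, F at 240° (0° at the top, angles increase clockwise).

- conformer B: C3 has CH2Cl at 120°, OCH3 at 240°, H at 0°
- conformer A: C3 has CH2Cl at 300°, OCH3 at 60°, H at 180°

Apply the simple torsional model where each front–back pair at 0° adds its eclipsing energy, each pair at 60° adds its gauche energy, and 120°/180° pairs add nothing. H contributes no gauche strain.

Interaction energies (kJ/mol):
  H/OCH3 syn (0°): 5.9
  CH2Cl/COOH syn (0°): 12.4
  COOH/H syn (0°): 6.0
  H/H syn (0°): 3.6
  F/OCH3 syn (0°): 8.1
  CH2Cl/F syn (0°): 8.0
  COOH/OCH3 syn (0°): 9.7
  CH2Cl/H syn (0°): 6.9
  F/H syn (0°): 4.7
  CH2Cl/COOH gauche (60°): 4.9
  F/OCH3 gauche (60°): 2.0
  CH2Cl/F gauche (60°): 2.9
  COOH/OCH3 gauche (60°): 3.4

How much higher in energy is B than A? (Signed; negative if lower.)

B (eclipsed): COOH(0°)/H(0°) eclipsed 6.0; H(120°)/CH2Cl(120°) eclipsed 6.9; F(240°)/OCH3(240°) eclipsed 8.1 → 21.0 kJ/mol.
A (staggered): COOH(0°)/CH2Cl(300°) gauche 4.9; COOH(0°)/OCH3(60°) gauche 3.4; F(240°)/CH2Cl(300°) gauche 2.9 → 11.2 kJ/mol.
E(B) − E(A) = 21.0 − 11.2 = +9.8 kJ/mol.

+9.8 kJ/mol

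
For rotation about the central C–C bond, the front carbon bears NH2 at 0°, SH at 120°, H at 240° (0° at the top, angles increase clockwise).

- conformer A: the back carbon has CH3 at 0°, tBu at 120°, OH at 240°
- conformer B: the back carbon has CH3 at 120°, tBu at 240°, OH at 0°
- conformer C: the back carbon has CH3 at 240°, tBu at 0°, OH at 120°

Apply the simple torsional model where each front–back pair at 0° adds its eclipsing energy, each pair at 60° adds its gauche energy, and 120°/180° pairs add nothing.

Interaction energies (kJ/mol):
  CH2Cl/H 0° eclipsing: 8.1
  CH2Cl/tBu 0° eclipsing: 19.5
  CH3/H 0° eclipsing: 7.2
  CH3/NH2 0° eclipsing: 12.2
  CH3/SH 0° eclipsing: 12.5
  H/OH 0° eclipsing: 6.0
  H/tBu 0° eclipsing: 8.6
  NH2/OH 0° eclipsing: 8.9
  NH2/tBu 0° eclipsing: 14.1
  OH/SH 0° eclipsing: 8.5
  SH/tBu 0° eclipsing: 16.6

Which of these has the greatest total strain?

A (eclipsed): NH2(0°)/CH3(0°) eclipsed 12.2; SH(120°)/tBu(120°) eclipsed 16.6; H(240°)/OH(240°) eclipsed 6.0 → 34.8 kJ/mol.
B (eclipsed): NH2(0°)/OH(0°) eclipsed 8.9; SH(120°)/CH3(120°) eclipsed 12.5; H(240°)/tBu(240°) eclipsed 8.6 → 30.0 kJ/mol.
C (eclipsed): NH2(0°)/tBu(0°) eclipsed 14.1; SH(120°)/OH(120°) eclipsed 8.5; H(240°)/CH3(240°) eclipsed 7.2 → 29.8 kJ/mol.
A has the highest total (34.8 kJ/mol).

A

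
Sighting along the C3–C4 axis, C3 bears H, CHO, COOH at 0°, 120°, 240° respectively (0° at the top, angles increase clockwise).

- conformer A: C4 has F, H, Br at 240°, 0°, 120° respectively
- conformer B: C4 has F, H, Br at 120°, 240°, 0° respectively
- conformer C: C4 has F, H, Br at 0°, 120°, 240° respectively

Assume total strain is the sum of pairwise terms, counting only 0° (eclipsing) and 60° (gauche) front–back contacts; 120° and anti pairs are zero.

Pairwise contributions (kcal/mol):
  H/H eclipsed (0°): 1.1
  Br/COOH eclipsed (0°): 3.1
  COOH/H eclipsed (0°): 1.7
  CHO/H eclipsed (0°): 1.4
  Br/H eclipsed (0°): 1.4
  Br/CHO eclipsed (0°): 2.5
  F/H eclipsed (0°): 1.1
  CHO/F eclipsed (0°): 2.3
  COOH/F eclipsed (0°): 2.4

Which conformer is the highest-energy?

A is eclipsed. H at 0° is eclipsed with H at 0° (1.1); CHO at 120° is eclipsed with Br at 120° (2.5); COOH at 240° is eclipsed with F at 240° (2.4). Total 6.0 kcal/mol.
B is eclipsed. H at 0° is eclipsed with Br at 0° (1.4); CHO at 120° is eclipsed with F at 120° (2.3); COOH at 240° is eclipsed with H at 240° (1.7). Total 5.4 kcal/mol.
C is eclipsed. H at 0° is eclipsed with F at 0° (1.1); CHO at 120° is eclipsed with H at 120° (1.4); COOH at 240° is eclipsed with Br at 240° (3.1). Total 5.6 kcal/mol.
A has the highest total (6.0 kcal/mol).

A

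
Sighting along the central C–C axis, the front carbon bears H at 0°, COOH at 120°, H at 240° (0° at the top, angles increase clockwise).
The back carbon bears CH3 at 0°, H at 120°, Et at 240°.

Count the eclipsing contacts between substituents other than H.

Every eclipsing pair involves H, so the count is 0.

0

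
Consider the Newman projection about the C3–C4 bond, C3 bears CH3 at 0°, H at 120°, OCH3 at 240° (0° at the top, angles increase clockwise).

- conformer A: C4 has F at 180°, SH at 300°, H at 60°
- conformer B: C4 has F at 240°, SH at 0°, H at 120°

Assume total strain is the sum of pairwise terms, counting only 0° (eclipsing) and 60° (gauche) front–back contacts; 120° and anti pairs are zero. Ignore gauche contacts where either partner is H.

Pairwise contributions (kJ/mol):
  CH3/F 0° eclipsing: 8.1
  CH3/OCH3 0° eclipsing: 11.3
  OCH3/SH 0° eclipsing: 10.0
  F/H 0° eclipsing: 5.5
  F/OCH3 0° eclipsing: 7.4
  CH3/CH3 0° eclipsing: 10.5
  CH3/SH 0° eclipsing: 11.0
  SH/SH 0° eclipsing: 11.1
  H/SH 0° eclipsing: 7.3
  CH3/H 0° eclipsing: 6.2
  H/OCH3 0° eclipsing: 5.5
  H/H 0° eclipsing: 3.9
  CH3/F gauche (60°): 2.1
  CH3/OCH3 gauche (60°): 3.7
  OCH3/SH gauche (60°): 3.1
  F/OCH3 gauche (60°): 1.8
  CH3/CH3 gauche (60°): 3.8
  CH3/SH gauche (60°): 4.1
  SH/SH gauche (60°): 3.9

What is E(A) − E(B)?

-13.3 kJ/mol

A (staggered): CH3(0°)/SH(300°) gauche 4.1; OCH3(240°)/F(180°) gauche 1.8; OCH3(240°)/SH(300°) gauche 3.1 → 9.0 kJ/mol.
B (eclipsed): CH3(0°)/SH(0°) eclipsed 11.0; H(120°)/H(120°) eclipsed 3.9; OCH3(240°)/F(240°) eclipsed 7.4 → 22.3 kJ/mol.
E(A) − E(B) = 9.0 − 22.3 = -13.3 kJ/mol.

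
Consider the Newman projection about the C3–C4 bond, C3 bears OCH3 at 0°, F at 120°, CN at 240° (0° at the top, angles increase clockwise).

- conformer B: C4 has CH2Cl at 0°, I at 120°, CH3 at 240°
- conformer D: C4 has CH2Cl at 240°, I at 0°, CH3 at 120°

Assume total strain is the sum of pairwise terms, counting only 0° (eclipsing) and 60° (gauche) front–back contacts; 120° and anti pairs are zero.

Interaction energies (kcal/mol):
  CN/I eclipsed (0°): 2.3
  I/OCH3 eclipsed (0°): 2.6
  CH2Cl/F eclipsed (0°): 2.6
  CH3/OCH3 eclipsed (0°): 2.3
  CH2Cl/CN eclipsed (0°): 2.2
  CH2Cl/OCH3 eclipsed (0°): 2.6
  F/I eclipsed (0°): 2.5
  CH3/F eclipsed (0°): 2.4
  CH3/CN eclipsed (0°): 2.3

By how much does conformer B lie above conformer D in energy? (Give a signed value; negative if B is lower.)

B (eclipsed): OCH3(0°)/CH2Cl(0°) eclipsed 2.6; F(120°)/I(120°) eclipsed 2.5; CN(240°)/CH3(240°) eclipsed 2.3 → 7.4 kcal/mol.
D (eclipsed): OCH3(0°)/I(0°) eclipsed 2.6; F(120°)/CH3(120°) eclipsed 2.4; CN(240°)/CH2Cl(240°) eclipsed 2.2 → 7.2 kcal/mol.
E(B) − E(D) = 7.4 − 7.2 = +0.2 kcal/mol.

+0.2 kcal/mol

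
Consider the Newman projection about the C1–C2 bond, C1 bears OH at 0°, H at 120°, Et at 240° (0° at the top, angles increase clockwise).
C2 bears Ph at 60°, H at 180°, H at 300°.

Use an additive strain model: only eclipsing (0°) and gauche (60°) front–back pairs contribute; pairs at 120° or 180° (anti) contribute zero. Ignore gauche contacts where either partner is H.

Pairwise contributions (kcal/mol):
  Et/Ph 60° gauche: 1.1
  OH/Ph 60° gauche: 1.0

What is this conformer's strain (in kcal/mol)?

This conformer (staggered): OH(0°)/Ph(60°) gauche 1.0 → 1.0 kcal/mol.

1.0 kcal/mol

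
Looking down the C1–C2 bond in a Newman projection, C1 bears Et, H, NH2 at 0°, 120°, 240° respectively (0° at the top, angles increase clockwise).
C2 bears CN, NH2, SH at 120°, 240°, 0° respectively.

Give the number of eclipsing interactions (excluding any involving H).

Non-H eclipsing pairs: Et(0°)/SH(0°); NH2(240°)/NH2(240°) — 2 interactions.

2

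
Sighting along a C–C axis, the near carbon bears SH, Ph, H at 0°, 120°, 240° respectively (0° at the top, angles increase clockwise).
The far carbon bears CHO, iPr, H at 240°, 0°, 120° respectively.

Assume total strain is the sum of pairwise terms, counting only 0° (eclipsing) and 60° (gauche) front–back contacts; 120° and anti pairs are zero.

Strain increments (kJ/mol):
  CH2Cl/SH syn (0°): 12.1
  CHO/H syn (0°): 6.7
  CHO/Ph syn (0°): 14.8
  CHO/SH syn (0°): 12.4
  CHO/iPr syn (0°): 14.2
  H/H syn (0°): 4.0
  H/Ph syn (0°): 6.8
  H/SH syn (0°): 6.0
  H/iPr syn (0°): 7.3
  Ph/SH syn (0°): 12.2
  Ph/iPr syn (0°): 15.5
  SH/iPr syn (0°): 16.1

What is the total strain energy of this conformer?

This conformer is eclipsed. SH at 0° is eclipsed with iPr at 0° (16.1); Ph at 120° is eclipsed with H at 120° (6.8); H at 240° is eclipsed with CHO at 240° (6.7). Total 29.6 kJ/mol.

29.6 kJ/mol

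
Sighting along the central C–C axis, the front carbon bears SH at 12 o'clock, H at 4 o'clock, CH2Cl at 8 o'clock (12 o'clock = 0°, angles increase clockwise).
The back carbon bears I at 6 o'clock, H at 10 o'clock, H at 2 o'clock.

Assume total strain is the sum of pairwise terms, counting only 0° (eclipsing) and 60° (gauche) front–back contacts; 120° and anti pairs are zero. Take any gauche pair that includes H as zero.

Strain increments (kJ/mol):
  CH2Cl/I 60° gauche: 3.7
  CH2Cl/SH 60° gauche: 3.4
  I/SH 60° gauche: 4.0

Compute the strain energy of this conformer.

This conformer (staggered): CH2Cl–I gauche; 3.7 = 3.7 kJ/mol.

3.7 kJ/mol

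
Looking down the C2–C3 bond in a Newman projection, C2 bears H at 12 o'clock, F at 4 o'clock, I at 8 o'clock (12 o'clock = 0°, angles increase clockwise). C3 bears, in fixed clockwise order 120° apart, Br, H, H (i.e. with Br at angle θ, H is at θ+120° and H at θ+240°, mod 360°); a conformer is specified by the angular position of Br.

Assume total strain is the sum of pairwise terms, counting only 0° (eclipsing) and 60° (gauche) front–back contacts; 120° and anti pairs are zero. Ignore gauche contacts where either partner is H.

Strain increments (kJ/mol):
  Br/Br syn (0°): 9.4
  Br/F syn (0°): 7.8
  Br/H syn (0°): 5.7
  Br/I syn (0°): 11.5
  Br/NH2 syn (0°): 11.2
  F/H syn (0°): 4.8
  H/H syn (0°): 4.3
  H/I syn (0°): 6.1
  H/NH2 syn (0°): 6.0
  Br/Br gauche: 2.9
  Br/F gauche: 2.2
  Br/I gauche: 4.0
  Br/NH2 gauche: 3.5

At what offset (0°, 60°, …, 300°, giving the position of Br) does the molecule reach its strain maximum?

Br at 0° (eclipsed): H(0°)/Br(0°) eclipsed 5.7; F(120°)/H(120°) eclipsed 4.8; I(240°)/H(240°) eclipsed 6.1 → 16.6 kJ/mol.
Br at 60° (staggered): F(120°)/Br(60°) gauche 2.2 → 2.2 kJ/mol.
Br at 120° (eclipsed): H(0°)/H(0°) eclipsed 4.3; F(120°)/Br(120°) eclipsed 7.8; I(240°)/H(240°) eclipsed 6.1 → 18.2 kJ/mol.
Br at 180° (staggered): F(120°)/Br(180°) gauche 2.2; I(240°)/Br(180°) gauche 4.0 → 6.2 kJ/mol.
Br at 240° (eclipsed): H(0°)/H(0°) eclipsed 4.3; F(120°)/H(120°) eclipsed 4.8; I(240°)/Br(240°) eclipsed 11.5 → 20.6 kJ/mol.
Br at 300° (staggered): I(240°)/Br(300°) gauche 4.0 → 4.0 kJ/mol.
The maximum (20.6 kJ/mol) occurs with Br at 240°.

240°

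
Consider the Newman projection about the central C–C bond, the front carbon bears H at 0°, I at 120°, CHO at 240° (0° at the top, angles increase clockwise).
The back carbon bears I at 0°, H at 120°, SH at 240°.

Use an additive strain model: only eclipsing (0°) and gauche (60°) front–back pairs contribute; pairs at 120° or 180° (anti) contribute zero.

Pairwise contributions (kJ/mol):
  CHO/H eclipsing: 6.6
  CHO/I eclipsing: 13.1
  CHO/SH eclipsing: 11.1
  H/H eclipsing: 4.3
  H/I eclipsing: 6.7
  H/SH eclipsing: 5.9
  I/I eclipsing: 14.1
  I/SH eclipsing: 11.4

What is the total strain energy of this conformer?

This conformer (eclipsed): H(0°)/I(0°) eclipsed 6.7; I(120°)/H(120°) eclipsed 6.7; CHO(240°)/SH(240°) eclipsed 11.1 → 24.5 kJ/mol.

24.5 kJ/mol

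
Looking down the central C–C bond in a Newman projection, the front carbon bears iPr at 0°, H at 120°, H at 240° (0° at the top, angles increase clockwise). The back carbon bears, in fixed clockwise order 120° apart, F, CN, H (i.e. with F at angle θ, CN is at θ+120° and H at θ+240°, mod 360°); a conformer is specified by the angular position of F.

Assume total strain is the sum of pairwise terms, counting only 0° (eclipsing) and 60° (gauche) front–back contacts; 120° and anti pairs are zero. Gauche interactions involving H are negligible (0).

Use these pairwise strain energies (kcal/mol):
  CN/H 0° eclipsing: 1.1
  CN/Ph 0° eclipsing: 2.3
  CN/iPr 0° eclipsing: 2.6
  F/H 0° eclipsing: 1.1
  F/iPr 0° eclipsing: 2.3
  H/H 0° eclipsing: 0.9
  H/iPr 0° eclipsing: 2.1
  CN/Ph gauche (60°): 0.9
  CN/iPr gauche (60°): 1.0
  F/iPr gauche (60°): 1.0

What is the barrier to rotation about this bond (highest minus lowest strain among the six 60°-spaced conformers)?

3.6 kcal/mol

F at 0° (eclipsed): iPr–F eclipsed, H–CN eclipsed, H–H eclipsed; 2.3 + 1.1 + 0.9 = 4.3 kcal/mol.
F at 60° (staggered): iPr–F gauche; 1.0 = 1.0 kcal/mol.
F at 120° (eclipsed): iPr–H eclipsed, H–F eclipsed, H–CN eclipsed; 2.1 + 1.1 + 1.1 = 4.3 kcal/mol.
F at 180° (staggered): iPr–CN gauche; 1.0 = 1.0 kcal/mol.
F at 240° (eclipsed): iPr–CN eclipsed, H–H eclipsed, H–F eclipsed; 2.6 + 0.9 + 1.1 = 4.6 kcal/mol.
F at 300° (staggered): iPr–F gauche, iPr–CN gauche; 1.0 + 1.0 = 2.0 kcal/mol.
Max at 240° (4.6 kcal/mol), min at 60° (1.0 kcal/mol); barrier = 3.6 kcal/mol.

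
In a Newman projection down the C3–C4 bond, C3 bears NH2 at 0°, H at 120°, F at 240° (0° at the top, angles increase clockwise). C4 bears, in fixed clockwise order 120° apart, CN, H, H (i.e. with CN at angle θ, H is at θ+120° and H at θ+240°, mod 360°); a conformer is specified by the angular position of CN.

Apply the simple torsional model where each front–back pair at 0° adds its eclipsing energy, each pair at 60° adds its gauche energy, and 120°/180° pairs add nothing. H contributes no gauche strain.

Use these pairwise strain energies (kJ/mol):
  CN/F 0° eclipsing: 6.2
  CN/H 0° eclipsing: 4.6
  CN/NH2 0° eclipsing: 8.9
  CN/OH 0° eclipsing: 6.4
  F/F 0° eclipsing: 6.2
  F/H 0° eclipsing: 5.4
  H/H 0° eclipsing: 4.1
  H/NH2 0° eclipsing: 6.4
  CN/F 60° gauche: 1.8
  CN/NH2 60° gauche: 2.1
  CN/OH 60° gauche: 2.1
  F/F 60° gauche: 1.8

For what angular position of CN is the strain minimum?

180°

CN at 0° (eclipsed): NH2–CN eclipsed, H–H eclipsed, F–H eclipsed; 8.9 + 4.1 + 5.4 = 18.4 kJ/mol.
CN at 60° (staggered): NH2–CN gauche; 2.1 = 2.1 kJ/mol.
CN at 120° (eclipsed): NH2–H eclipsed, H–CN eclipsed, F–H eclipsed; 6.4 + 4.6 + 5.4 = 16.4 kJ/mol.
CN at 180° (staggered): F–CN gauche; 1.8 = 1.8 kJ/mol.
CN at 240° (eclipsed): NH2–H eclipsed, H–H eclipsed, F–CN eclipsed; 6.4 + 4.1 + 6.2 = 16.7 kJ/mol.
CN at 300° (staggered): NH2–CN gauche, F–CN gauche; 2.1 + 1.8 = 3.9 kJ/mol.
The minimum (1.8 kJ/mol) occurs with CN at 180°.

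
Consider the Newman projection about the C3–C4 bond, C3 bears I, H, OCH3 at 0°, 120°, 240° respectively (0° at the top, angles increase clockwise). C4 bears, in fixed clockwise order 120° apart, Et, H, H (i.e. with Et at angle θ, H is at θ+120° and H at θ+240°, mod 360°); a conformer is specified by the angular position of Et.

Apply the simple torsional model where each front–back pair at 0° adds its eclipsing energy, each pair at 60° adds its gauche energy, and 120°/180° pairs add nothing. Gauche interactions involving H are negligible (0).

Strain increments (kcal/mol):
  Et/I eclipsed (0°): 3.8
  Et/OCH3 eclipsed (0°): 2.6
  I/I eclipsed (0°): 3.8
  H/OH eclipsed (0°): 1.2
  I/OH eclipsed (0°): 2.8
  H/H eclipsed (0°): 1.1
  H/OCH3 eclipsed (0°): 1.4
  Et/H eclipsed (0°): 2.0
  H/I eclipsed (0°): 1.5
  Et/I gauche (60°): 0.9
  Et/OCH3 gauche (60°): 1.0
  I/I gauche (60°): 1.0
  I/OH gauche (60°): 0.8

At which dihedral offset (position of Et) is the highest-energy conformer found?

0°

Et at 0° is eclipsed. I at 0° is eclipsed with Et at 0° (3.8); H at 120° is eclipsed with H at 120° (1.1); OCH3 at 240° is eclipsed with H at 240° (1.4). Total 6.3 kcal/mol.
Et at 60° is staggered. I at 0° is gauche with Et at 60° (0.9). Total 0.9 kcal/mol.
Et at 120° is eclipsed. I at 0° is eclipsed with H at 0° (1.5); H at 120° is eclipsed with Et at 120° (2.0); OCH3 at 240° is eclipsed with H at 240° (1.4). Total 4.9 kcal/mol.
Et at 180° is staggered. OCH3 at 240° is gauche with Et at 180° (1.0). Total 1.0 kcal/mol.
Et at 240° is eclipsed. I at 0° is eclipsed with H at 0° (1.5); H at 120° is eclipsed with H at 120° (1.1); OCH3 at 240° is eclipsed with Et at 240° (2.6). Total 5.2 kcal/mol.
Et at 300° is staggered. I at 0° is gauche with Et at 300° (0.9); OCH3 at 240° is gauche with Et at 300° (1.0). Total 1.9 kcal/mol.
The maximum (6.3 kcal/mol) occurs with Et at 0°.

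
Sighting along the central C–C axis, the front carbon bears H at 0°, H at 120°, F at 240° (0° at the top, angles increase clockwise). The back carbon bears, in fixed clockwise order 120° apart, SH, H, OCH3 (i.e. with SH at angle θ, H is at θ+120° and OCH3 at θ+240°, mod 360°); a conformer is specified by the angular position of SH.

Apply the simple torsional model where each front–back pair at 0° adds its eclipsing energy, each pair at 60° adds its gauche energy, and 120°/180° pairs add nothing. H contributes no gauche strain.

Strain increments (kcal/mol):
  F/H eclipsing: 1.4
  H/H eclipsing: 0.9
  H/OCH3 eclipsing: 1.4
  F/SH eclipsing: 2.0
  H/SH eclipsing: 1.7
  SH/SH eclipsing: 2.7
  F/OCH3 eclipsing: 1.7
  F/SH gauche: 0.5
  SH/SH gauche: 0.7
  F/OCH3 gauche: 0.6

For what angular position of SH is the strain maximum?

SH at 0° (eclipsed): H(0°)/SH(0°) eclipsed 1.7; H(120°)/H(120°) eclipsed 0.9; F(240°)/OCH3(240°) eclipsed 1.7 → 4.3 kcal/mol.
SH at 60° (staggered): F(240°)/OCH3(300°) gauche 0.6 → 0.6 kcal/mol.
SH at 120° (eclipsed): H(0°)/OCH3(0°) eclipsed 1.4; H(120°)/SH(120°) eclipsed 1.7; F(240°)/H(240°) eclipsed 1.4 → 4.5 kcal/mol.
SH at 180° (staggered): F(240°)/SH(180°) gauche 0.5 → 0.5 kcal/mol.
SH at 240° (eclipsed): H(0°)/H(0°) eclipsed 0.9; H(120°)/OCH3(120°) eclipsed 1.4; F(240°)/SH(240°) eclipsed 2.0 → 4.3 kcal/mol.
SH at 300° (staggered): F(240°)/SH(300°) gauche 0.5; F(240°)/OCH3(180°) gauche 0.6 → 1.1 kcal/mol.
The maximum (4.5 kcal/mol) occurs with SH at 120°.

120°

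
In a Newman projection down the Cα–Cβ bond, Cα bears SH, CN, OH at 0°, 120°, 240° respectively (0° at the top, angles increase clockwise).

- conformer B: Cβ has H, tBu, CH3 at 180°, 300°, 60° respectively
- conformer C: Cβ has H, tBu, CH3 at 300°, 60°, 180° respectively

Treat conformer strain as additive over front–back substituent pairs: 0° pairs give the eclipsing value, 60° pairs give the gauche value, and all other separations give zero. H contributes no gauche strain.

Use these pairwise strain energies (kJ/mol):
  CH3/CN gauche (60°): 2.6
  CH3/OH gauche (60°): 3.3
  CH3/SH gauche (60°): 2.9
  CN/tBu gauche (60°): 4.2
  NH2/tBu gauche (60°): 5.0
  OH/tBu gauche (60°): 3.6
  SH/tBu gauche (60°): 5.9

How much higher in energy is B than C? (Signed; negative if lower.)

B is staggered. SH at 0° is gauche with tBu at 300° (5.9); SH at 0° is gauche with CH3 at 60° (2.9); CN at 120° is gauche with CH3 at 60° (2.6); OH at 240° is gauche with tBu at 300° (3.6). Total 15.0 kJ/mol.
C is staggered. SH at 0° is gauche with tBu at 60° (5.9); CN at 120° is gauche with tBu at 60° (4.2); CN at 120° is gauche with CH3 at 180° (2.6); OH at 240° is gauche with CH3 at 180° (3.3). Total 16.0 kJ/mol.
E(B) − E(C) = 15.0 − 16.0 = -1.0 kJ/mol.

-1.0 kJ/mol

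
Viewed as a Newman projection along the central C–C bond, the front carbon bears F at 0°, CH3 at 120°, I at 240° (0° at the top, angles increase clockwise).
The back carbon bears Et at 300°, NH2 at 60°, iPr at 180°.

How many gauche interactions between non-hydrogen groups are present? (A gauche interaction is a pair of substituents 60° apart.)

6

Non-H gauche pairs: F(0°)/Et(300°); F(0°)/NH2(60°); CH3(120°)/NH2(60°); CH3(120°)/iPr(180°); I(240°)/Et(300°); I(240°)/iPr(180°) — 6 interactions.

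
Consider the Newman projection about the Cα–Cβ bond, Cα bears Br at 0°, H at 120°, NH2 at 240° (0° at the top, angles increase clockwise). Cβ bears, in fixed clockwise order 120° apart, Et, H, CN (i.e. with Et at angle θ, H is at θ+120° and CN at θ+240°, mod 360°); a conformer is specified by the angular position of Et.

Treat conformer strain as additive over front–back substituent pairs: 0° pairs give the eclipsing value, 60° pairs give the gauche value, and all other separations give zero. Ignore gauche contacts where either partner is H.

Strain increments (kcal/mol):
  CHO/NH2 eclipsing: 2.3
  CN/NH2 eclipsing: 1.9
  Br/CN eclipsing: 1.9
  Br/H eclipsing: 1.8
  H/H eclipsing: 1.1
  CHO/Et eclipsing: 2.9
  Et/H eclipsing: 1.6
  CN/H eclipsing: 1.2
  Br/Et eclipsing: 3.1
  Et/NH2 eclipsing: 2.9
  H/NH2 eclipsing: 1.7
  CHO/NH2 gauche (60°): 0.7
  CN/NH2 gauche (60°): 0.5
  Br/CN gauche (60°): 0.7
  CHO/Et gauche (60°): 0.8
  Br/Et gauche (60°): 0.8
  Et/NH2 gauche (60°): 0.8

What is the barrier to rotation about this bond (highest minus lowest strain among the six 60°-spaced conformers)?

Et at 0° is eclipsed. Br at 0° is eclipsed with Et at 0° (3.1); H at 120° is eclipsed with H at 120° (1.1); NH2 at 240° is eclipsed with CN at 240° (1.9). Total 6.1 kcal/mol.
Et at 60° is staggered. Br at 0° is gauche with Et at 60° (0.8); Br at 0° is gauche with CN at 300° (0.7); NH2 at 240° is gauche with CN at 300° (0.5). Total 2.0 kcal/mol.
Et at 120° is eclipsed. Br at 0° is eclipsed with CN at 0° (1.9); H at 120° is eclipsed with Et at 120° (1.6); NH2 at 240° is eclipsed with H at 240° (1.7). Total 5.2 kcal/mol.
Et at 180° is staggered. Br at 0° is gauche with CN at 60° (0.7); NH2 at 240° is gauche with Et at 180° (0.8). Total 1.5 kcal/mol.
Et at 240° is eclipsed. Br at 0° is eclipsed with H at 0° (1.8); H at 120° is eclipsed with CN at 120° (1.2); NH2 at 240° is eclipsed with Et at 240° (2.9). Total 5.9 kcal/mol.
Et at 300° is staggered. Br at 0° is gauche with Et at 300° (0.8); NH2 at 240° is gauche with Et at 300° (0.8); NH2 at 240° is gauche with CN at 180° (0.5). Total 2.1 kcal/mol.
Max at 0° (6.1 kcal/mol), min at 180° (1.5 kcal/mol); barrier = 4.6 kcal/mol.

4.6 kcal/mol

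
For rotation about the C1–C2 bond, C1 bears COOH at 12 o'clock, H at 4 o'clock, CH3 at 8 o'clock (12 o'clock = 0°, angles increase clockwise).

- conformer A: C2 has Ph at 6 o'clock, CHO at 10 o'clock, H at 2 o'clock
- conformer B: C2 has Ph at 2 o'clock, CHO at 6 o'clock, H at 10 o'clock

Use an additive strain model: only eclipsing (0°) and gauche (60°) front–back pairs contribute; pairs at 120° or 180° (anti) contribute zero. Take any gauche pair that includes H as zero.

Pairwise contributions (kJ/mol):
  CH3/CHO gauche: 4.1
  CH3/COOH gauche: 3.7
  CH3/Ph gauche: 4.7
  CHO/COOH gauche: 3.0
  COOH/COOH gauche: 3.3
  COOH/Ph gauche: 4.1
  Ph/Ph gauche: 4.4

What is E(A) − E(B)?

+3.6 kJ/mol

A (staggered): COOH–CHO gauche, CH3–Ph gauche, CH3–CHO gauche; 3.0 + 4.7 + 4.1 = 11.8 kJ/mol.
B (staggered): COOH–Ph gauche, CH3–CHO gauche; 4.1 + 4.1 = 8.2 kJ/mol.
E(A) − E(B) = 11.8 − 8.2 = +3.6 kJ/mol.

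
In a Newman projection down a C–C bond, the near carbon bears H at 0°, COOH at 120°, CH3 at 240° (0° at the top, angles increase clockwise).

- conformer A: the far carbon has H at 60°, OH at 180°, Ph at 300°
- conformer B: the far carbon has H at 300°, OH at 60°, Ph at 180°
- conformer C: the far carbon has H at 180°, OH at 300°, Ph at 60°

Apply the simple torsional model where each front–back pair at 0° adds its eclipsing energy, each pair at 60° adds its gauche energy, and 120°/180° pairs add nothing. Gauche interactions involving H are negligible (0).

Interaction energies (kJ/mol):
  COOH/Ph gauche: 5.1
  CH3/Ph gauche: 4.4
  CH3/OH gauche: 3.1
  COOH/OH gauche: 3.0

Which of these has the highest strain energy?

B

A (staggered): COOH(120°)/OH(180°) gauche 3.0; CH3(240°)/OH(180°) gauche 3.1; CH3(240°)/Ph(300°) gauche 4.4 → 10.5 kJ/mol.
B (staggered): COOH(120°)/OH(60°) gauche 3.0; COOH(120°)/Ph(180°) gauche 5.1; CH3(240°)/Ph(180°) gauche 4.4 → 12.5 kJ/mol.
C (staggered): COOH(120°)/Ph(60°) gauche 5.1; CH3(240°)/OH(300°) gauche 3.1 → 8.2 kJ/mol.
B has the highest total (12.5 kJ/mol).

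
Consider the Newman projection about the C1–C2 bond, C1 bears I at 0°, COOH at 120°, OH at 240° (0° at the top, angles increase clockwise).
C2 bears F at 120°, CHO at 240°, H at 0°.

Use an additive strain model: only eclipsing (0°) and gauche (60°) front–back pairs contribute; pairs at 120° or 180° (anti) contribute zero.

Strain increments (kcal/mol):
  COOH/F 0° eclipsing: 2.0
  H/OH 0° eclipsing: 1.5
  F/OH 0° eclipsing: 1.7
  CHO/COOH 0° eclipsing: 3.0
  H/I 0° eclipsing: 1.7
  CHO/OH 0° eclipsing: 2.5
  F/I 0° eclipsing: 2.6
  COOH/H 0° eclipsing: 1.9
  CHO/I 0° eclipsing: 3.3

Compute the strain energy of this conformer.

This conformer (eclipsed): I(0°)/H(0°) eclipsed 1.7; COOH(120°)/F(120°) eclipsed 2.0; OH(240°)/CHO(240°) eclipsed 2.5 → 6.2 kcal/mol.

6.2 kcal/mol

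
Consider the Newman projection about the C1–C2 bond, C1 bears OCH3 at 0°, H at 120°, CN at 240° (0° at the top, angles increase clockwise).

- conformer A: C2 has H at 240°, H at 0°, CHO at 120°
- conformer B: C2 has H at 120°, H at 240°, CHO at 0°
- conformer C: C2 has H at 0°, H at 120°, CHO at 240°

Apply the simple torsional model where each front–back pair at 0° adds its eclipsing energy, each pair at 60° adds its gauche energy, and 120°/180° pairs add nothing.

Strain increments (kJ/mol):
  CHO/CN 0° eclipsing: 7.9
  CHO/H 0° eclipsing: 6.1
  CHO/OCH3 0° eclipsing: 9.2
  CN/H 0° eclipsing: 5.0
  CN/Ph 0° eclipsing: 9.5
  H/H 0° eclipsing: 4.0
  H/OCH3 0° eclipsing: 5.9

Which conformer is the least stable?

A is eclipsed. OCH3 at 0° is eclipsed with H at 0° (5.9); H at 120° is eclipsed with CHO at 120° (6.1); CN at 240° is eclipsed with H at 240° (5.0). Total 17.0 kJ/mol.
B is eclipsed. OCH3 at 0° is eclipsed with CHO at 0° (9.2); H at 120° is eclipsed with H at 120° (4.0); CN at 240° is eclipsed with H at 240° (5.0). Total 18.2 kJ/mol.
C is eclipsed. OCH3 at 0° is eclipsed with H at 0° (5.9); H at 120° is eclipsed with H at 120° (4.0); CN at 240° is eclipsed with CHO at 240° (7.9). Total 17.8 kJ/mol.
B has the highest total (18.2 kJ/mol).

B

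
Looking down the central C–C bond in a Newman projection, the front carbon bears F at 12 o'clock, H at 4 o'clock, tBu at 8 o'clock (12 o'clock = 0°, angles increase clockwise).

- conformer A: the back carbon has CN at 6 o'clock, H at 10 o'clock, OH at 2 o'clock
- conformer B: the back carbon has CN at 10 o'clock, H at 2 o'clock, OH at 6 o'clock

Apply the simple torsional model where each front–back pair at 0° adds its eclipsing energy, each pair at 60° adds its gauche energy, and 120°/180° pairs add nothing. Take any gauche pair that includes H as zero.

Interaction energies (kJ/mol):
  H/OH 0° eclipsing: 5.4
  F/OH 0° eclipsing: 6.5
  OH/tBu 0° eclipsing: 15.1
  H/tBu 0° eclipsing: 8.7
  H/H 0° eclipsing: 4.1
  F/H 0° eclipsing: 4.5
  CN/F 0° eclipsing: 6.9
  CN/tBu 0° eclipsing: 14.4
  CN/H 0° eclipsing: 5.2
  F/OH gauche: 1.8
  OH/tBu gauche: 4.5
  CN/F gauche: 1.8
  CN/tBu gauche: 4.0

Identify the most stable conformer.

A

A (staggered): F–OH gauche, tBu–CN gauche; 1.8 + 4.0 = 5.8 kJ/mol.
B (staggered): F–CN gauche, tBu–CN gauche, tBu–OH gauche; 1.8 + 4.0 + 4.5 = 10.3 kJ/mol.
A has the lowest total (5.8 kJ/mol).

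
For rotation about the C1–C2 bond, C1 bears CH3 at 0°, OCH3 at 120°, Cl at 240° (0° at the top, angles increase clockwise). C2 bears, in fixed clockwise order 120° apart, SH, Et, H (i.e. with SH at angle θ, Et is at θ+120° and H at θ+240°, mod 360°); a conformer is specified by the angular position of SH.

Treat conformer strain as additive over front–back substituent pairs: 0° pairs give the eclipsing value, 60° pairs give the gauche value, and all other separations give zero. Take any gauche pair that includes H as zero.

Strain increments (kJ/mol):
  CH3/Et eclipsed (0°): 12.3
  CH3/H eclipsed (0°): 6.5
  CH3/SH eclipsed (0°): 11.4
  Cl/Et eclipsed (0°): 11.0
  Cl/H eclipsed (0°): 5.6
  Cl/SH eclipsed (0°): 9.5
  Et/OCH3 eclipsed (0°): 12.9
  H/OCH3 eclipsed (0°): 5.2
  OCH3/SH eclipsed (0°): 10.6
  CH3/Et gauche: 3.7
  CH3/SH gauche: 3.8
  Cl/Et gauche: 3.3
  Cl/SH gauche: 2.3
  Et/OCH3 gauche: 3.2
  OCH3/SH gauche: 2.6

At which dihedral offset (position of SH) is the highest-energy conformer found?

SH at 0° (eclipsed): CH3–SH eclipsed, OCH3–Et eclipsed, Cl–H eclipsed; 11.4 + 12.9 + 5.6 = 29.9 kJ/mol.
SH at 60° (staggered): CH3–SH gauche, OCH3–SH gauche, OCH3–Et gauche, Cl–Et gauche; 3.8 + 2.6 + 3.2 + 3.3 = 12.9 kJ/mol.
SH at 120° (eclipsed): CH3–H eclipsed, OCH3–SH eclipsed, Cl–Et eclipsed; 6.5 + 10.6 + 11.0 = 28.1 kJ/mol.
SH at 180° (staggered): CH3–Et gauche, OCH3–SH gauche, Cl–SH gauche, Cl–Et gauche; 3.7 + 2.6 + 2.3 + 3.3 = 11.9 kJ/mol.
SH at 240° (eclipsed): CH3–Et eclipsed, OCH3–H eclipsed, Cl–SH eclipsed; 12.3 + 5.2 + 9.5 = 27.0 kJ/mol.
SH at 300° (staggered): CH3–SH gauche, CH3–Et gauche, OCH3–Et gauche, Cl–SH gauche; 3.8 + 3.7 + 3.2 + 2.3 = 13.0 kJ/mol.
The maximum (29.9 kJ/mol) occurs with SH at 0°.

0°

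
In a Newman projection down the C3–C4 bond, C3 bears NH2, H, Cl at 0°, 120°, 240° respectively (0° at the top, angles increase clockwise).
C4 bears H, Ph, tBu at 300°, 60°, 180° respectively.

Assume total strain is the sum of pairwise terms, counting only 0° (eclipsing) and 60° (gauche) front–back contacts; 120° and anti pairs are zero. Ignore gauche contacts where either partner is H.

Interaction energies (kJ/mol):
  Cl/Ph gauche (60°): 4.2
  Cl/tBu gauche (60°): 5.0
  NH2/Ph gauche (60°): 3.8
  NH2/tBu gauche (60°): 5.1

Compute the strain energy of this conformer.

8.8 kJ/mol

This conformer (staggered): NH2–Ph gauche, Cl–tBu gauche; 3.8 + 5.0 = 8.8 kJ/mol.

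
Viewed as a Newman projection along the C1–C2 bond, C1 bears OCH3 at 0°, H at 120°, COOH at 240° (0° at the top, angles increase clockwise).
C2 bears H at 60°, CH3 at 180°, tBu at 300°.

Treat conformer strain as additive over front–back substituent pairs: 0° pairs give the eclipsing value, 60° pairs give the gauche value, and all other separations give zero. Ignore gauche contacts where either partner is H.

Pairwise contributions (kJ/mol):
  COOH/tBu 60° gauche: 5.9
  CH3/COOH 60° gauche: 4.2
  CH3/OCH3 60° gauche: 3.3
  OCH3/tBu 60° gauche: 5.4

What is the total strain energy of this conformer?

15.5 kJ/mol

This conformer (staggered): OCH3(0°)/tBu(300°) gauche 5.4; COOH(240°)/CH3(180°) gauche 4.2; COOH(240°)/tBu(300°) gauche 5.9 → 15.5 kJ/mol.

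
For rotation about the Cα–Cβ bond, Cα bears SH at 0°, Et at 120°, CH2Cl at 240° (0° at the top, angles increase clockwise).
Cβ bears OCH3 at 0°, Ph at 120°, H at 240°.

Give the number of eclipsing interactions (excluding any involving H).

Non-H eclipsing pairs: SH(0°)/OCH3(0°); Et(120°)/Ph(120°) — 2 interactions.

2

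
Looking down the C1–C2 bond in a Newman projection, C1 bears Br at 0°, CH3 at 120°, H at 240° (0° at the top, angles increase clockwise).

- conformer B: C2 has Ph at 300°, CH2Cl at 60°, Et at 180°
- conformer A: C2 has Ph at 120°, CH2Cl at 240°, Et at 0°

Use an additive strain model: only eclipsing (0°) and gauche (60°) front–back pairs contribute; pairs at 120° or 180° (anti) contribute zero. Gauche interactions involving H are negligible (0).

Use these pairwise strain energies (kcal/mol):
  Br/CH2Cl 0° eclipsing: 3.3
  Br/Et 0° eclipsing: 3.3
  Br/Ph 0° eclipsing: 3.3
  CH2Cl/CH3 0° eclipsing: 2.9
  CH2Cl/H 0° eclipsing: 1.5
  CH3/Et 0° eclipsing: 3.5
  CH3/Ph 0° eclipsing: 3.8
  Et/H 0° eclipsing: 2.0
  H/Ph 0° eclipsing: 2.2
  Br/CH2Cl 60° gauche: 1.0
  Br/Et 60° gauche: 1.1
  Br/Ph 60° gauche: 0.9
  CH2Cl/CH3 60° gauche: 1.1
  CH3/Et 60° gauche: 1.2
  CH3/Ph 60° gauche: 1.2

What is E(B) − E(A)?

-4.4 kcal/mol

B (staggered): Br(0°)/Ph(300°) gauche 0.9; Br(0°)/CH2Cl(60°) gauche 1.0; CH3(120°)/CH2Cl(60°) gauche 1.1; CH3(120°)/Et(180°) gauche 1.2 → 4.2 kcal/mol.
A (eclipsed): Br(0°)/Et(0°) eclipsed 3.3; CH3(120°)/Ph(120°) eclipsed 3.8; H(240°)/CH2Cl(240°) eclipsed 1.5 → 8.6 kcal/mol.
E(B) − E(A) = 4.2 − 8.6 = -4.4 kcal/mol.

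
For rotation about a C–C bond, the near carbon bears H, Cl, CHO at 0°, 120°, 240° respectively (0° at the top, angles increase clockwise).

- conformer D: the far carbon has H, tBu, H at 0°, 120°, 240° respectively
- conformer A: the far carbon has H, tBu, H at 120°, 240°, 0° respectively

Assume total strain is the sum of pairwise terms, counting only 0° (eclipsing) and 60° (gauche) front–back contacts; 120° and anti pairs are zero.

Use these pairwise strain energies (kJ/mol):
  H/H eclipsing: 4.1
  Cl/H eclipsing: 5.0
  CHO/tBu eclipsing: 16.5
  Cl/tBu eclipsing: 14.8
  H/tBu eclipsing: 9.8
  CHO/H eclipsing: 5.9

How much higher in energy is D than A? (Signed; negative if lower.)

-0.8 kJ/mol

D is eclipsed. H at 0° is eclipsed with H at 0° (4.1); Cl at 120° is eclipsed with tBu at 120° (14.8); CHO at 240° is eclipsed with H at 240° (5.9). Total 24.8 kJ/mol.
A is eclipsed. H at 0° is eclipsed with H at 0° (4.1); Cl at 120° is eclipsed with H at 120° (5.0); CHO at 240° is eclipsed with tBu at 240° (16.5). Total 25.6 kJ/mol.
E(D) − E(A) = 24.8 − 25.6 = -0.8 kJ/mol.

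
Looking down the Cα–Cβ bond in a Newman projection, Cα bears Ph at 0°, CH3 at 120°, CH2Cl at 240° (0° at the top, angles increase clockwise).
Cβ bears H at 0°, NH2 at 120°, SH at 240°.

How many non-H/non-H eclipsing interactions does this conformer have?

2

Non-H eclipsing pairs: CH3(120°)/NH2(120°); CH2Cl(240°)/SH(240°) — 2 interactions.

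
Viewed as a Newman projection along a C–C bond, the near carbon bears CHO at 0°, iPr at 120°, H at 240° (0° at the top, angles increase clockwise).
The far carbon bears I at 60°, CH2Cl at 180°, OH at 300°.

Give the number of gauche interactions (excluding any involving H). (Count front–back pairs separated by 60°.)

Non-H gauche pairs: CHO(0°)/I(60°); CHO(0°)/OH(300°); iPr(120°)/I(60°); iPr(120°)/CH2Cl(180°) — 4 interactions.

4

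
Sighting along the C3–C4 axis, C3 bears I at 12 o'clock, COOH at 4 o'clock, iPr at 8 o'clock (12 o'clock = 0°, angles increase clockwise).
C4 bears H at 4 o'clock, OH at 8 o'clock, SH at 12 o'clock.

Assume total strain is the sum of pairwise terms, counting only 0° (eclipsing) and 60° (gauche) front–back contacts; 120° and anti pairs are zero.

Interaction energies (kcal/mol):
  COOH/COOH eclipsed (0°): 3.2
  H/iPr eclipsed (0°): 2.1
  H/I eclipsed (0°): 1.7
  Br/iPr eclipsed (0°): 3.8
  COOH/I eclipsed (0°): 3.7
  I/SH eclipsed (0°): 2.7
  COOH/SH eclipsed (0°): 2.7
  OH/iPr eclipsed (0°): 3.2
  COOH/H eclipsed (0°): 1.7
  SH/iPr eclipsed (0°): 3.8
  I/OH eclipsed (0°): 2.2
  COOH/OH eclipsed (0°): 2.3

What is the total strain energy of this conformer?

7.6 kcal/mol

This conformer (eclipsed): I(0°)/SH(0°) eclipsed 2.7; COOH(120°)/H(120°) eclipsed 1.7; iPr(240°)/OH(240°) eclipsed 3.2 → 7.6 kcal/mol.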